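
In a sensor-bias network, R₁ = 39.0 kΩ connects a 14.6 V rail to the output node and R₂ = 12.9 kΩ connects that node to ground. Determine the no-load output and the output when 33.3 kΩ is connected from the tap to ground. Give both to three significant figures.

Unloaded: 3.63 V; loaded: 2.81 V

Open-circuit: V = 14.6 × 12.9/(39.0 + 12.9) = 3.63 V.
With the load, R₂ becomes R₂‖R_L = 9.298 kΩ, so V = 14.6 × 9.298/48.30 = 2.81 V.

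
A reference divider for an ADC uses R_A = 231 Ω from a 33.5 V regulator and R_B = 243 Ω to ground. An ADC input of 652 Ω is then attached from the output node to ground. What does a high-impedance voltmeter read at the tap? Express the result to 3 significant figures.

The load sits in parallel with R_B: R_B‖R_L = (243 × 652) / (243 + 652) = 177.0 Ω.
V_out = 33.5 × 177.0 / (231 + 177.0) = 33.5 × 177.0/408.0 = 14.5 V.

V_out ≈ 14.5 V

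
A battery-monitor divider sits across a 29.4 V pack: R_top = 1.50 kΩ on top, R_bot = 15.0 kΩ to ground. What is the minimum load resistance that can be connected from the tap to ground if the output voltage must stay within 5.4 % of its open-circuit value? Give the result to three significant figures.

R_L(min) ≈ 23.9 kΩ

Output resistance R_th = R_top‖R_bot = (1.50 × 15.0)/16.50 = 1.364 kΩ.
The fractional drop is R_th/(R_th + R_L); requiring this ≤ 0.0540 gives R_L ≥ R_th(1/0.0540 − 1) = 1.364 × 17.52 = 23.9 kΩ.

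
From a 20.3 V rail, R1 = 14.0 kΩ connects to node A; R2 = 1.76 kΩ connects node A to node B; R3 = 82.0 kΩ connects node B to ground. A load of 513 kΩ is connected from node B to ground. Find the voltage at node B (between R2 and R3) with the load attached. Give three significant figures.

At node B, R3 is in parallel with the load: R3‖R_L = 70.70 kΩ.
Below node A the resistance is R2 + (R3‖R_L) = 72.46 kΩ, so V_A = 20.3 × 72.46/86.46 = 17.01 V.
Then V_B = V_A × (R3‖R_L)/(R2 + R3‖R_L) = 17.01 × 70.70/72.46 = 16.6 V.

V ≈ 16.6 V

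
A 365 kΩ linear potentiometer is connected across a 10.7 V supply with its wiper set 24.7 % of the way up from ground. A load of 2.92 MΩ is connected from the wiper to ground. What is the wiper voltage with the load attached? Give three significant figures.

The wiper splits the pot into (1−α)R = 274.8 kΩ above and αR = 90.16 kΩ below.
Lower section ‖ load = 87.45 kΩ.
V_wiper = 10.7 × 87.45/(274.8 + 87.45) = 2.58 V.

V ≈ 2.58 V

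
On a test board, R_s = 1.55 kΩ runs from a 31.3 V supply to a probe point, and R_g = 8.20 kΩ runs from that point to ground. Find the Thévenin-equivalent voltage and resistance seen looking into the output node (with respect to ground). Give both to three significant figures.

V_th = 26.3 V, R_th = 1.30 kΩ

V_th is the open-circuit tap voltage: 31.3 × 8.20/(1.55 + 8.20) = 26.3 V.
With the supply zeroed, R_s and R_g appear in parallel from the tap: R_th = R_s‖R_g = (1.55 × 8.20)/9.750 = 1.30 kΩ.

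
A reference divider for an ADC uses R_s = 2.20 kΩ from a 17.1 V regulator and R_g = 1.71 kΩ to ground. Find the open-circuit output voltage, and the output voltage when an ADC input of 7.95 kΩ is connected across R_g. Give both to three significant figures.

Unloaded: 7.48 V; loaded: 6.67 V

Open-circuit: V = 17.1 × 1.71/(2.20 + 1.71) = 7.48 V.
With the load, R_g becomes R_g‖R_L = 1.407 kΩ, so V = 17.1 × 1.407/3.607 = 6.67 V.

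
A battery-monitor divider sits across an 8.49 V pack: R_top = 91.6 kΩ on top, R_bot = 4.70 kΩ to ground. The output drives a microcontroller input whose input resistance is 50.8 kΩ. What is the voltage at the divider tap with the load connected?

The load sits in parallel with R_bot: R_bot‖R_L = (4.70 × 50.8) / (4.70 + 50.8) = 4.302 kΩ.
V_out = 8.49 × 4.302 / (91.6 + 4.302) = 8.49 × 4.302/95.90 = 0.381 V.

V_out ≈ 0.381 V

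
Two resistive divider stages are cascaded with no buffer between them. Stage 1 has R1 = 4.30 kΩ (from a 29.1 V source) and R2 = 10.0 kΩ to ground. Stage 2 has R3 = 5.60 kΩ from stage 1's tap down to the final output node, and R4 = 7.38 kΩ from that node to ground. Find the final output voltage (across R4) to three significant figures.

V_out ≈ 9.39 V

Stage 2 presents R3+R4 = 12.98 kΩ as a load on stage 1's tap.
Stage 1's lower leg becomes R2‖(R3+R4) = 5.648 kΩ, so V_mid = 29.1 × 5.648/9.948 = 16.52 V.
Stage 2 is itself unloaded: V_out = V_mid × R4/(R3+R4) = 16.52 × 7.38/12.98 = 9.39 V.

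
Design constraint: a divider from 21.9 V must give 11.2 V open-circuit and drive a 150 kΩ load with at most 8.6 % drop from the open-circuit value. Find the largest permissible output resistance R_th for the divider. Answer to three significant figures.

R_th ≤ 14.1 kΩ

Loading drop = R_th/(R_th + R_L) ≤ 0.0860, so R_th ≤ R_L · ε/(1−ε) = 150 kΩ × 0.0860/0.9140 = 14.1 kΩ.
(Any R1, R2 with R2/(R1+R2) = 0.511 and R1‖R2 ≤ 14.1 kΩ will meet the spec.)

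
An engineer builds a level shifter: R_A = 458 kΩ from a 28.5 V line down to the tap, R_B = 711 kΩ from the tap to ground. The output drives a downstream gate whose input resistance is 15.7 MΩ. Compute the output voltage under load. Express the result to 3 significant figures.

V_out ≈ 17.0 V

The load sits in parallel with R_B: R_B‖R_L = (711 × 15700) / (711 + 15700) = 680.2 kΩ.
V_out = 28.5 × 680.2 / (458 + 680.2) = 28.5 × 680.2/1138 = 17.0 V.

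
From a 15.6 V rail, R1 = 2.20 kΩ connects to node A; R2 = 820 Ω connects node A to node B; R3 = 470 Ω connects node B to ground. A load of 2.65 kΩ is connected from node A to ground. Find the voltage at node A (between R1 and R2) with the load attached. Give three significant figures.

Below node A the series string R2+R3 = 1290 Ω sits in parallel with the 2650 Ω load: 867.6 Ω.
V_A = 15.6 × 867.6/(2200 + 867.6) = 4.41 V.

V ≈ 4.41 V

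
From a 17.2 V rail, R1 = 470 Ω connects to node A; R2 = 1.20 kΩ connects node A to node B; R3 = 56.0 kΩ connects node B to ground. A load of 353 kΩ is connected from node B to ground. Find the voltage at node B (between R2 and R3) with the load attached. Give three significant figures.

V ≈ 16.6 V

At node B, R3 is in parallel with the load: R3‖R_L = 48330 Ω.
Below node A the resistance is R2 + (R3‖R_L) = 49530 Ω, so V_A = 17.2 × 49530/50000 = 17.04 V.
Then V_B = V_A × (R3‖R_L)/(R2 + R3‖R_L) = 17.04 × 48330/49530 = 16.6 V.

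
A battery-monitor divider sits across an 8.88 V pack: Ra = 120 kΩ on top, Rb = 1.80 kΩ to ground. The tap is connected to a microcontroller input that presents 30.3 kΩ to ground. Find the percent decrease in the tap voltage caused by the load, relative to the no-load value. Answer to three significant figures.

The divider's output (Thévenin) resistance is Ra‖Rb = 1.773 kΩ.
Fractional drop under load = R_th/(R_th + R_L) = 1.773 / (1.773 + 30.3) = 0.05529.
So the output falls by 5.53 %.

5.53 %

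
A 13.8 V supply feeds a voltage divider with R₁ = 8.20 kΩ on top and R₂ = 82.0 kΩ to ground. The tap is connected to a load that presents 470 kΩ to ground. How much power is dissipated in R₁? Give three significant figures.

Total resistance from the source is R₁ + (R₂‖R_L) = 78.02 kΩ, so I = 13.8/78.02 kΩ = 0.1769 mA.
P = I²·R₁ = (0.1769 mA)² × 8.20 kΩ = 0.257 mW.

P ≈ 0.257 mW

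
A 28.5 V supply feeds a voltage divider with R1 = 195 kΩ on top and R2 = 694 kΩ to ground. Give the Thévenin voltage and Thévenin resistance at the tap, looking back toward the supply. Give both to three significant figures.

V_th is the open-circuit tap voltage: 28.5 × 694/(195 + 694) = 22.2 V.
With the supply zeroed, R1 and R2 appear in parallel from the tap: R_th = R1‖R2 = (195 × 694)/889.0 = 152 kΩ.

V_th = 22.2 V, R_th = 152 kΩ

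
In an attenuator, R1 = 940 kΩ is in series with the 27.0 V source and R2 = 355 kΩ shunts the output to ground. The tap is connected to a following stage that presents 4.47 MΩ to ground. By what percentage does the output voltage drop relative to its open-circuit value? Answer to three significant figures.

5.45 %

The divider's output (Thévenin) resistance is R1‖R2 = 257.7 kΩ.
Fractional drop under load = R_th/(R_th + R_L) = 257.7 / (257.7 + 4470) = 0.05451.
So the output falls by 5.45 %.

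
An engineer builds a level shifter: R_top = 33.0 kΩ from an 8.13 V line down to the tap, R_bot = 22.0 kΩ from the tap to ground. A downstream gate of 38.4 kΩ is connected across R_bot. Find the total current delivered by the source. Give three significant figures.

I ≈ 0.173 mA

R_bot‖R_L = 13.99 kΩ, so the source sees R_top + R_bot‖R_L = 46.99 kΩ.
I = 8.13 V / 46.99 kΩ = 0.173 mA.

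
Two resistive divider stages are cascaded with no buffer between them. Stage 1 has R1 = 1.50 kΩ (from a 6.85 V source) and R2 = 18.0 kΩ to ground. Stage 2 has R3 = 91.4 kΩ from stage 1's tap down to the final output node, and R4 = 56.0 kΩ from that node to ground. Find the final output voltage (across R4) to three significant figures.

Stage 2 presents R3+R4 = 147.4 kΩ as a load on stage 1's tap.
Stage 1's lower leg becomes R2‖(R3+R4) = 16.04 kΩ, so V_mid = 6.85 × 16.04/17.54 = 6.264 V.
Stage 2 is itself unloaded: V_out = V_mid × R4/(R3+R4) = 6.264 × 56.0/147.4 = 2.38 V.

V_out ≈ 2.38 V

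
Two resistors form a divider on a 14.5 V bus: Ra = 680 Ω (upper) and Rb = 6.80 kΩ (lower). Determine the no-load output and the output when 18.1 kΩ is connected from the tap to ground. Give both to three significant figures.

Open-circuit: V = 14.5 × 6800/(680 + 6800) = 13.2 V.
With the load, Rb becomes Rb‖R_L = 4943 Ω, so V = 14.5 × 4943/5623 = 12.7 V.

Unloaded: 13.2 V; loaded: 12.7 V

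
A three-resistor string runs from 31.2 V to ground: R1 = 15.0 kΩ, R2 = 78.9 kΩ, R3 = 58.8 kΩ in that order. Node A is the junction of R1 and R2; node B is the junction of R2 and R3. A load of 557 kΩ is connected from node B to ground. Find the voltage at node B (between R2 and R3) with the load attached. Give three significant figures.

At node B, R3 is in parallel with the load: R3‖R_L = 53.19 kΩ.
Below node A the resistance is R2 + (R3‖R_L) = 132.1 kΩ, so V_A = 31.2 × 132.1/147.1 = 28.02 V.
Then V_B = V_A × (R3‖R_L)/(R2 + R3‖R_L) = 28.02 × 53.19/132.1 = 11.3 V.

V ≈ 11.3 V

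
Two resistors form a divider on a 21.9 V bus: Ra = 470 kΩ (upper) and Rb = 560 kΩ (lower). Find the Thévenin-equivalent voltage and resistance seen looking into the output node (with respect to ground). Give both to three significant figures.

V_th = 11.9 V, R_th = 256 kΩ

V_th is the open-circuit tap voltage: 21.9 × 560/(470 + 560) = 11.9 V.
With the supply zeroed, Ra and Rb appear in parallel from the tap: R_th = Ra‖Rb = (470 × 560)/1030 = 256 kΩ.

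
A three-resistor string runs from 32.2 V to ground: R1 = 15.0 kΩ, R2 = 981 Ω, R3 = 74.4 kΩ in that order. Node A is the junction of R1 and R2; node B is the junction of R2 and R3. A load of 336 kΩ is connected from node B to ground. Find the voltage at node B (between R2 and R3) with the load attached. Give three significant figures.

V ≈ 25.5 V

At node B, R3 is in parallel with the load: R3‖R_L = 60910 Ω.
Below node A the resistance is R2 + (R3‖R_L) = 61890 Ω, so V_A = 32.2 × 61890/76890 = 25.92 V.
Then V_B = V_A × (R3‖R_L)/(R2 + R3‖R_L) = 25.92 × 60910/61890 = 25.5 V.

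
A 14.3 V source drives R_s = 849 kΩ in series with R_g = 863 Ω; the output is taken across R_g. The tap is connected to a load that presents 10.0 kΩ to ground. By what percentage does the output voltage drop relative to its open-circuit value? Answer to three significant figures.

The divider's output (Thévenin) resistance is R_s‖R_g = 862.1 Ω.
Fractional drop under load = R_th/(R_th + R_L) = 862.1 / (862.1 + 10000) = 0.07937.
So the output falls by 7.94 %.

7.94 %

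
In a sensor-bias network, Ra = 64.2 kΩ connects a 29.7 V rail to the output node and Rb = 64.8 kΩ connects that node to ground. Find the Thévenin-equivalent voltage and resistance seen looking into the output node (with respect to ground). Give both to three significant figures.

V_th = 14.9 V, R_th = 32.2 kΩ

V_th is the open-circuit tap voltage: 29.7 × 64.8/(64.2 + 64.8) = 14.9 V.
With the supply zeroed, Ra and Rb appear in parallel from the tap: R_th = Ra‖Rb = (64.2 × 64.8)/129.0 = 32.2 kΩ.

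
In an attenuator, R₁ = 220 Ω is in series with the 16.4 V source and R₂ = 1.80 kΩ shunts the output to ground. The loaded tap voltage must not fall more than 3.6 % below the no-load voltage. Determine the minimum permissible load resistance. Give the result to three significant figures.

Output resistance R_th = R₁‖R₂ = (220 × 1800)/2020 = 196.0 Ω.
The fractional drop is R_th/(R_th + R_L); requiring this ≤ 0.0360 gives R_L ≥ R_th(1/0.0360 − 1) = 196.0 × 26.78 = 5.25 kΩ.

R_L(min) ≈ 5.25 kΩ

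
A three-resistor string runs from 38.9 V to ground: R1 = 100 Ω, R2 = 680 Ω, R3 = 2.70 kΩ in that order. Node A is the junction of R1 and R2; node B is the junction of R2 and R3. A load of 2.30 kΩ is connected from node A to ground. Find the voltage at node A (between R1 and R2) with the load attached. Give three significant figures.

V ≈ 36.3 V

Below node A the series string R2+R3 = 3380 Ω sits in parallel with the 2300 Ω load: 1369 Ω.
V_A = 38.9 × 1369/(100 + 1369) = 36.3 V.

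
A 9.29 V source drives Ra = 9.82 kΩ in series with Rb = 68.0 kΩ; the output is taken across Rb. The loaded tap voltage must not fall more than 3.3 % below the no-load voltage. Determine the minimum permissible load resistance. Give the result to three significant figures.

R_L(min) ≈ 251 kΩ

Output resistance R_th = Ra‖Rb = (9.82 × 68.0)/77.82 = 8.581 kΩ.
The fractional drop is R_th/(R_th + R_L); requiring this ≤ 0.0330 gives R_L ≥ R_th(1/0.0330 − 1) = 8.581 × 29.30 = 251 kΩ.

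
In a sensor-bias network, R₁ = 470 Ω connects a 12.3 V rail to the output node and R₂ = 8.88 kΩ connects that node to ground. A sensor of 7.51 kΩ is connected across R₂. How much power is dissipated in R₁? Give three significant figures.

P ≈ 3.45 mW

Total resistance from the source is R₁ + (R₂‖R_L) = 4539 Ω, so I = 12.3/4539 Ω = 2.710 mA.
P = I²·R₁ = (2.710 mA)² × 470 Ω = 3.45 mW.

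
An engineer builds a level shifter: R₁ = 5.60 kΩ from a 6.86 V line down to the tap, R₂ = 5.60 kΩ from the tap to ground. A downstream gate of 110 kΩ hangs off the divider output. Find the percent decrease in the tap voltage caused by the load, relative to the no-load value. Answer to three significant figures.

The divider's output (Thévenin) resistance is R₁‖R₂ = 2.800 kΩ.
Fractional drop under load = R_th/(R_th + R_L) = 2.800 / (2.800 + 110) = 0.02482.
So the output falls by 2.48 %.

2.48 %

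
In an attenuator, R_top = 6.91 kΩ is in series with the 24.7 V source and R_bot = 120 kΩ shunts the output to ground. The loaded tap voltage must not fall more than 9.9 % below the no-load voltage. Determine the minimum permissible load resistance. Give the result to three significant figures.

Output resistance R_th = R_top‖R_bot = (6.91 × 120)/126.9 = 6.534 kΩ.
The fractional drop is R_th/(R_th + R_L); requiring this ≤ 0.0990 gives R_L ≥ R_th(1/0.0990 − 1) = 6.534 × 9.101 = 59.5 kΩ.

R_L(min) ≈ 59.5 kΩ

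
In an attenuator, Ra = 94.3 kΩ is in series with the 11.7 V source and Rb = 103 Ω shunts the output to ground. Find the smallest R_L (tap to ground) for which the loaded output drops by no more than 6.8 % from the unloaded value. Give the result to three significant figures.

R_L(min) ≈ 1.41 kΩ

Output resistance R_th = Ra‖Rb = (94300 × 103)/94400 = 102.9 Ω.
The fractional drop is R_th/(R_th + R_L); requiring this ≤ 0.0680 gives R_L ≥ R_th(1/0.0680 − 1) = 102.9 × 13.71 = 1.41 kΩ.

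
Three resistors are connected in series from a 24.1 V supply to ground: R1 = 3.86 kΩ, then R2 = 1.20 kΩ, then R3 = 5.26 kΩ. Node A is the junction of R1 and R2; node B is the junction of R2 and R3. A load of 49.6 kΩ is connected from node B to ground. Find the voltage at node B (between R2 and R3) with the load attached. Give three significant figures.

V ≈ 11.7 V

At node B, R3 is in parallel with the load: R3‖R_L = 4.756 kΩ.
Below node A the resistance is R2 + (R3‖R_L) = 5.956 kΩ, so V_A = 24.1 × 5.956/9.816 = 14.62 V.
Then V_B = V_A × (R3‖R_L)/(R2 + R3‖R_L) = 14.62 × 4.756/5.956 = 11.7 V.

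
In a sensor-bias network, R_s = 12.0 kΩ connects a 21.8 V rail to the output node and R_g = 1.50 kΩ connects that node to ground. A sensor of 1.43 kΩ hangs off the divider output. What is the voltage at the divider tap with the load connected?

The load sits in parallel with R_g: R_g‖R_L = (1.50 × 1.43) / (1.50 + 1.43) = 0.7321 kΩ.
V_out = 21.8 × 0.7321 / (12.0 + 0.7321) = 21.8 × 0.7321/12.73 = 1.25 V.

V_out ≈ 1.25 V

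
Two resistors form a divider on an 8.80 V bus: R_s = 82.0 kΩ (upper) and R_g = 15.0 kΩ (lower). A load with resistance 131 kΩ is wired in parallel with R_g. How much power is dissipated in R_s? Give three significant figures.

Total resistance from the source is R_s + (R_g‖R_L) = 95.46 kΩ, so I = 8.80/95.46 kΩ = 0.09219 mA.
P = I²·R_s = (0.09219 mA)² × 82.0 kΩ = 0.697 mW.

P ≈ 0.697 mW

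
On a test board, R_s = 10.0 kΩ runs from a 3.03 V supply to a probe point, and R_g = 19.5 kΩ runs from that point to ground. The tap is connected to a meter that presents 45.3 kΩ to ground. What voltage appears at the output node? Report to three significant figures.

V_out ≈ 1.75 V

The load sits in parallel with R_g: R_g‖R_L = (19.5 × 45.3) / (19.5 + 45.3) = 13.63 kΩ.
V_out = 3.03 × 13.63 / (10.0 + 13.63) = 3.03 × 13.63/23.63 = 1.75 V.
(Unloaded it would have been 2.00 V.)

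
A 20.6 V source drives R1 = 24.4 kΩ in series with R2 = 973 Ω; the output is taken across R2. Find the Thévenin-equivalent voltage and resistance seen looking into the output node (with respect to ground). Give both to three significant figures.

V_th = 0.790 V, R_th = 936 Ω

V_th is the open-circuit tap voltage: 20.6 × 973/(24400 + 973) = 0.790 V.
With the supply zeroed, R1 and R2 appear in parallel from the tap: R_th = R1‖R2 = (24400 × 973)/25370 = 936 Ω.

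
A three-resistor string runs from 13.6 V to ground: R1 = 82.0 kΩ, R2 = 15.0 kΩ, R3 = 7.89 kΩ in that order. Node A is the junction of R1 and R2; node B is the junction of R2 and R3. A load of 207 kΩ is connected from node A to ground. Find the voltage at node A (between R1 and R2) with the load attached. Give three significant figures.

Below node A the series string R2+R3 = 22.89 kΩ sits in parallel with the 207 kΩ load: 20.61 kΩ.
V_A = 13.6 × 20.61/(82.0 + 20.61) = 2.73 V.

V ≈ 2.73 V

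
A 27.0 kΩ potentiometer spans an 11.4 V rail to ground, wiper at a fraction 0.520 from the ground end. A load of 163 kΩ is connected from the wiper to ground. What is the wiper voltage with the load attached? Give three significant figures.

The wiper splits the pot into (1−α)R = 12.96 kΩ above and αR = 14.04 kΩ below.
Lower section ‖ load = 12.93 kΩ.
V_wiper = 11.4 × 12.93/(12.96 + 12.93) = 5.69 V.

V ≈ 5.69 V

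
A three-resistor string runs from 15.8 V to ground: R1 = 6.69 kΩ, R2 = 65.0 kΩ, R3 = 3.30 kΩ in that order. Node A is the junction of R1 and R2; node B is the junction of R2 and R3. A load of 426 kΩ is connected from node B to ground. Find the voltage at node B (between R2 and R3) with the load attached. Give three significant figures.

At node B, R3 is in parallel with the load: R3‖R_L = 3.275 kΩ.
Below node A the resistance is R2 + (R3‖R_L) = 68.27 kΩ, so V_A = 15.8 × 68.27/74.96 = 14.39 V.
Then V_B = V_A × (R3‖R_L)/(R2 + R3‖R_L) = 14.39 × 3.275/68.27 = 0.690 V.

V ≈ 0.690 V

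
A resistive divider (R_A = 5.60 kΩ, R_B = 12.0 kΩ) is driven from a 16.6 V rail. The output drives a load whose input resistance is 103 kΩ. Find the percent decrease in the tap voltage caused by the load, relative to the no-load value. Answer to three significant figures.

The divider's output (Thévenin) resistance is R_A‖R_B = 3.818 kΩ.
Fractional drop under load = R_th/(R_th + R_L) = 3.818 / (3.818 + 103) = 0.03574.
So the output falls by 3.57 %.

3.57 %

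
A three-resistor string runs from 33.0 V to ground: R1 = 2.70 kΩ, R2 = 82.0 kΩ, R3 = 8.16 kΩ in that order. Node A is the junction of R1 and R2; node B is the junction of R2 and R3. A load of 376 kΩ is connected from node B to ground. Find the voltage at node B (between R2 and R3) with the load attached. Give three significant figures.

At node B, R3 is in parallel with the load: R3‖R_L = 7.987 kΩ.
Below node A the resistance is R2 + (R3‖R_L) = 89.99 kΩ, so V_A = 33.0 × 89.99/92.69 = 32.04 V.
Then V_B = V_A × (R3‖R_L)/(R2 + R3‖R_L) = 32.04 × 7.987/89.99 = 2.84 V.

V ≈ 2.84 V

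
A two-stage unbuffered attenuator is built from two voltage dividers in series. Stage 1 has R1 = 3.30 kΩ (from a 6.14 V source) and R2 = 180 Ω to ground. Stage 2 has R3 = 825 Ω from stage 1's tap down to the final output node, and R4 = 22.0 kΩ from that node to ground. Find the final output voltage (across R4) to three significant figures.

V_out ≈ 0.304 V

Stage 2 presents R3+R4 = 22820 Ω as a load on stage 1's tap.
Stage 1's lower leg becomes R2‖(R3+R4) = 178.6 Ω, so V_mid = 6.14 × 178.6/3479 = 0.3152 V.
Stage 2 is itself unloaded: V_out = V_mid × R4/(R3+R4) = 0.3152 × 22000/22820 = 0.304 V.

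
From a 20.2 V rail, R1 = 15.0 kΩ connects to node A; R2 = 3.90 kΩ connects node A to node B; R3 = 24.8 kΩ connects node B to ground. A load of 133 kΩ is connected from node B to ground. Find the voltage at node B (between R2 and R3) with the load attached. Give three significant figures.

V ≈ 10.6 V

At node B, R3 is in parallel with the load: R3‖R_L = 20.90 kΩ.
Below node A the resistance is R2 + (R3‖R_L) = 24.80 kΩ, so V_A = 20.2 × 24.80/39.80 = 12.59 V.
Then V_B = V_A × (R3‖R_L)/(R2 + R3‖R_L) = 12.59 × 20.90/24.80 = 10.6 V.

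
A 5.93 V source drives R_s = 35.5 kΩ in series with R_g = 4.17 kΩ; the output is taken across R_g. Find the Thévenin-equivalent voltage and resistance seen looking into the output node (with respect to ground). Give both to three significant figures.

V_th is the open-circuit tap voltage: 5.93 × 4.17/(35.5 + 4.17) = 0.623 V.
With the supply zeroed, R_s and R_g appear in parallel from the tap: R_th = R_s‖R_g = (35.5 × 4.17)/39.67 = 3.73 kΩ.

V_th = 0.623 V, R_th = 3.73 kΩ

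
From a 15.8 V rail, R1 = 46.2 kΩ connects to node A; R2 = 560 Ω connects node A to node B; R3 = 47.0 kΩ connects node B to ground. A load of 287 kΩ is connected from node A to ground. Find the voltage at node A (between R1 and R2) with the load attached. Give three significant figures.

V ≈ 7.41 V

Below node A the series string R2+R3 = 47560 Ω sits in parallel with the 287000 Ω load: 40800 Ω.
V_A = 15.8 × 40800/(46200 + 40800) = 7.41 V.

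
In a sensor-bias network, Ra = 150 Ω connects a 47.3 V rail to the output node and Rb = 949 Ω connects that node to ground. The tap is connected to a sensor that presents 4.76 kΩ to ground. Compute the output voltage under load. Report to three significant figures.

V_out ≈ 39.8 V

The load sits in parallel with Rb: Rb‖R_L = (949 × 4760) / (949 + 4760) = 791.2 Ω.
V_out = 47.3 × 791.2 / (150 + 791.2) = 47.3 × 791.2/941.2 = 39.8 V.
(Unloaded it would have been 40.8 V.)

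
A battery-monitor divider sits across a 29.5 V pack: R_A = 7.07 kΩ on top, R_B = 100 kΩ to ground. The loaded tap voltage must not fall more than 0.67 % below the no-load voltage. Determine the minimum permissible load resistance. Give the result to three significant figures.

R_L(min) ≈ 979 kΩ

Output resistance R_th = R_A‖R_B = (7.07 × 100)/107.1 = 6.603 kΩ.
The fractional drop is R_th/(R_th + R_L); requiring this ≤ 0.00670 gives R_L ≥ R_th(1/0.00670 − 1) = 6.603 × 148.3 = 979 kΩ.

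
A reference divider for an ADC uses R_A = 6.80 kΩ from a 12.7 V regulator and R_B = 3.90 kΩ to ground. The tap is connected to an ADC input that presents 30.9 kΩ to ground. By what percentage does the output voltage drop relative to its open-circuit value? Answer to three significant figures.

The divider's output (Thévenin) resistance is R_A‖R_B = 2.479 kΩ.
Fractional drop under load = R_th/(R_th + R_L) = 2.479 / (2.479 + 30.9) = 0.07425.
So the output falls by 7.43 %.

7.43 %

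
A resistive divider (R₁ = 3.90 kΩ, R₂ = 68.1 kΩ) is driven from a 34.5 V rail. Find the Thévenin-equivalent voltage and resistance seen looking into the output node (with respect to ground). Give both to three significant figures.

V_th = 32.6 V, R_th = 3.69 kΩ

V_th is the open-circuit tap voltage: 34.5 × 68.1/(3.90 + 68.1) = 32.6 V.
With the supply zeroed, R₁ and R₂ appear in parallel from the tap: R_th = R₁‖R₂ = (3.90 × 68.1)/72.00 = 3.69 kΩ.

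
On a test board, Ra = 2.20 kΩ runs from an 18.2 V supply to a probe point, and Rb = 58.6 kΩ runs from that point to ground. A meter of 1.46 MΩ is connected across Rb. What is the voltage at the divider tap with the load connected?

The load sits in parallel with Rb: Rb‖R_L = (58.6 × 1460) / (58.6 + 1460) = 56.34 kΩ.
V_out = 18.2 × 56.34 / (2.20 + 56.34) = 18.2 × 56.34/58.54 = 17.5 V.
(Unloaded it would have been 17.5 V.)

V_out ≈ 17.5 V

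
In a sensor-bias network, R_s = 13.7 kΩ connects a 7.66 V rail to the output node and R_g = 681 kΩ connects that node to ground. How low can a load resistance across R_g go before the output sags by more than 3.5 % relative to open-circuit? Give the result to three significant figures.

Output resistance R_th = R_s‖R_g = (13.7 × 681)/694.7 = 13.43 kΩ.
The fractional drop is R_th/(R_th + R_L); requiring this ≤ 0.0350 gives R_L ≥ R_th(1/0.0350 − 1) = 13.43 × 27.57 = 370 kΩ.

R_L(min) ≈ 370 kΩ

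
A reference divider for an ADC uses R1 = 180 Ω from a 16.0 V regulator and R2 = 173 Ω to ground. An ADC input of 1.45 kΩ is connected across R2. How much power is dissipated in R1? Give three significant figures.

Total resistance from the source is R1 + (R2‖R_L) = 334.6 Ω, so I = 16.0/334.6 Ω = 47.82 mA.
P = I²·R1 = (47.82 mA)² × 180 Ω = 412 mW.

P ≈ 412 mW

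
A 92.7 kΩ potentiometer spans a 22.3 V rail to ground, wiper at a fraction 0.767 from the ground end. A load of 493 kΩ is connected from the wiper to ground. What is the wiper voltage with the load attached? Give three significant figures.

V ≈ 16.5 V

The wiper splits the pot into (1−α)R = 21.60 kΩ above and αR = 71.10 kΩ below.
Lower section ‖ load = 62.14 kΩ.
V_wiper = 22.3 × 62.14/(21.60 + 62.14) = 16.5 V.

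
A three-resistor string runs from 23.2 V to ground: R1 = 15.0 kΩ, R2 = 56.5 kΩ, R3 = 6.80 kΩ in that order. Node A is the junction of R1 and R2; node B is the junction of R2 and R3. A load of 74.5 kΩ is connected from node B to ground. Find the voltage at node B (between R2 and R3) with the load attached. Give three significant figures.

V ≈ 1.86 V

At node B, R3 is in parallel with the load: R3‖R_L = 6.231 kΩ.
Below node A the resistance is R2 + (R3‖R_L) = 62.73 kΩ, so V_A = 23.2 × 62.73/77.73 = 18.72 V.
Then V_B = V_A × (R3‖R_L)/(R2 + R3‖R_L) = 18.72 × 6.231/62.73 = 1.86 V.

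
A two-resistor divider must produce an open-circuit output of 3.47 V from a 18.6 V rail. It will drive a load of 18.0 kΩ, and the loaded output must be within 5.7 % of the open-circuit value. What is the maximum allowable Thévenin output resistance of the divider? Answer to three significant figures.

R_th ≤ 1.09 kΩ

Loading drop = R_th/(R_th + R_L) ≤ 0.0570, so R_th ≤ R_L · ε/(1−ε) = 18.0 kΩ × 0.0570/0.9430 = 1.09 kΩ.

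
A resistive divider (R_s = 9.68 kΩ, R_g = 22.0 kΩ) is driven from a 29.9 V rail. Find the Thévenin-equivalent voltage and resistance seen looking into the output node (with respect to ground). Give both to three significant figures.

V_th = 20.8 V, R_th = 6.72 kΩ

V_th is the open-circuit tap voltage: 29.9 × 22.0/(9.68 + 22.0) = 20.8 V.
With the supply zeroed, R_s and R_g appear in parallel from the tap: R_th = R_s‖R_g = (9.68 × 22.0)/31.68 = 6.72 kΩ.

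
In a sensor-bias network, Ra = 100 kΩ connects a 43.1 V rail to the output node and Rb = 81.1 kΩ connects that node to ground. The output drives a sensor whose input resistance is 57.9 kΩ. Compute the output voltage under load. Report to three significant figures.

The load sits in parallel with Rb: Rb‖R_L = (81.1 × 57.9) / (81.1 + 57.9) = 33.78 kΩ.
V_out = 43.1 × 33.78 / (100 + 33.78) = 43.1 × 33.78/133.8 = 10.9 V.

V_out ≈ 10.9 V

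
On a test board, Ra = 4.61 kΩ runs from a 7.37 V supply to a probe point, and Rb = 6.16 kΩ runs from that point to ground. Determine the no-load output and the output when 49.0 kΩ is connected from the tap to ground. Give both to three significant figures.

Unloaded: 4.22 V; loaded: 4.00 V

Open-circuit: V = 7.37 × 6.16/(4.61 + 6.16) = 4.22 V.
With the load, Rb becomes Rb‖R_L = 5.472 kΩ, so V = 7.37 × 5.472/10.08 = 4.00 V.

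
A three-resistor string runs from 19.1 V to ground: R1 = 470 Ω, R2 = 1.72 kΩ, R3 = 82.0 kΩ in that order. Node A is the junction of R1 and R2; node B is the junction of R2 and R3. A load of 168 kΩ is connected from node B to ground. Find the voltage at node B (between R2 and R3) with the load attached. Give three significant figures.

At node B, R3 is in parallel with the load: R3‖R_L = 55100 Ω.
Below node A the resistance is R2 + (R3‖R_L) = 56820 Ω, so V_A = 19.1 × 56820/57290 = 18.94 V.
Then V_B = V_A × (R3‖R_L)/(R2 + R3‖R_L) = 18.94 × 55100/56820 = 18.4 V.

V ≈ 18.4 V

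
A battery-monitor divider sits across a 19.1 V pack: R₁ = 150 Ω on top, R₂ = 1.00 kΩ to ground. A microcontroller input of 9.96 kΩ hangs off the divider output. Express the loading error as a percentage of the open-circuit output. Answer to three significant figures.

1.29 %

The divider's output (Thévenin) resistance is R₁‖R₂ = 130.4 Ω.
Fractional drop under load = R_th/(R_th + R_L) = 130.4 / (130.4 + 9960) = 0.01293.
So the output falls by 1.29 %.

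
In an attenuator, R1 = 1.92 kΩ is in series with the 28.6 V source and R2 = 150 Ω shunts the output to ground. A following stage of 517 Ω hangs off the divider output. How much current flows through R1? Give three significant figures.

I ≈ 14.0 mA

R2‖R_L = 116.3 Ω, so the source sees R1 + R2‖R_L = 2036 Ω.
I = 28.6 V / 2036 Ω = 14.0 mA.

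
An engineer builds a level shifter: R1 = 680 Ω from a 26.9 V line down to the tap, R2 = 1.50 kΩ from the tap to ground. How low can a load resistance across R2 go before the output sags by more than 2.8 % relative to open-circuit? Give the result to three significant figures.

Output resistance R_th = R1‖R2 = (680 × 1500)/2180 = 467.9 Ω.
The fractional drop is R_th/(R_th + R_L); requiring this ≤ 0.0280 gives R_L ≥ R_th(1/0.0280 − 1) = 467.9 × 34.71 = 16.2 kΩ.

R_L(min) ≈ 16.2 kΩ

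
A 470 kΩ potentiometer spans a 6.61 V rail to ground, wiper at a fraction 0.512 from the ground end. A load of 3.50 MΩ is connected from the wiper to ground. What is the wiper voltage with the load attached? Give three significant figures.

V ≈ 3.27 V

The wiper splits the pot into (1−α)R = 229.4 kΩ above and αR = 240.6 kΩ below.
Lower section ‖ load = 225.2 kΩ.
V_wiper = 6.61 × 225.2/(229.4 + 225.2) = 3.27 V.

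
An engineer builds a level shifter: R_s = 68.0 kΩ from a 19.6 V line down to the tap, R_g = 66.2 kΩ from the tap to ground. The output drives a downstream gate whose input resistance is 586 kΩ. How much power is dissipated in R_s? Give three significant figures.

P ≈ 1.61 mW

Total resistance from the source is R_s + (R_g‖R_L) = 127.5 kΩ, so I = 19.6/127.5 kΩ = 0.1537 mA.
P = I²·R_s = (0.1537 mA)² × 68.0 kΩ = 1.61 mW.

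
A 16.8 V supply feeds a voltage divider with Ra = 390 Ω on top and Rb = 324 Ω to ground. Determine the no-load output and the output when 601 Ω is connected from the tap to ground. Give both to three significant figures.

Unloaded: 7.62 V; loaded: 5.89 V

Open-circuit: V = 16.8 × 324/(390 + 324) = 7.62 V.
With the load, Rb becomes Rb‖R_L = 210.5 Ω, so V = 16.8 × 210.5/600.5 = 5.89 V.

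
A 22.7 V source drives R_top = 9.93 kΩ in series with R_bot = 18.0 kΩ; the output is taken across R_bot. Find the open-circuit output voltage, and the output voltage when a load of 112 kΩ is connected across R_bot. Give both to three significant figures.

Unloaded: 14.6 V; loaded: 13.8 V

Open-circuit: V = 22.7 × 18.0/(9.93 + 18.0) = 14.6 V.
With the load, R_bot becomes R_bot‖R_L = 15.51 kΩ, so V = 22.7 × 15.51/25.44 = 13.8 V.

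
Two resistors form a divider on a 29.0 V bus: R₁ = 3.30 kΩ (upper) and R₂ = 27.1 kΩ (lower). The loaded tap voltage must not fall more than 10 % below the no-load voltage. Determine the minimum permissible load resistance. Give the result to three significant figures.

R_L(min) ≈ 26.5 kΩ

Output resistance R_th = R₁‖R₂ = (3.30 × 27.1)/30.40 = 2.942 kΩ.
The fractional drop is R_th/(R_th + R_L); requiring this ≤ 0.100 gives R_L ≥ R_th(1/0.100 − 1) = 2.942 × 9.000 = 26.5 kΩ.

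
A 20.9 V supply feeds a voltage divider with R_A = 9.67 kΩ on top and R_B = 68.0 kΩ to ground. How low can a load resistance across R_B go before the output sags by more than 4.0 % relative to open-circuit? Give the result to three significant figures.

R_L(min) ≈ 203 kΩ

Output resistance R_th = R_A‖R_B = (9.67 × 68.0)/77.67 = 8.466 kΩ.
The fractional drop is R_th/(R_th + R_L); requiring this ≤ 0.0400 gives R_L ≥ R_th(1/0.0400 − 1) = 8.466 × 24.00 = 203 kΩ.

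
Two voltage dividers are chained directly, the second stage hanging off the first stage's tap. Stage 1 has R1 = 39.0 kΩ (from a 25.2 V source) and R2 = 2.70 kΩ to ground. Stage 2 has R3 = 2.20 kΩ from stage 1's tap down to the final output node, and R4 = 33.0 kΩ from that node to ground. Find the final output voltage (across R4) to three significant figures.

V_out ≈ 1.43 V

Stage 2 presents R3+R4 = 35.20 kΩ as a load on stage 1's tap.
Stage 1's lower leg becomes R2‖(R3+R4) = 2.508 kΩ, so V_mid = 25.2 × 2.508/41.51 = 1.522 V.
Stage 2 is itself unloaded: V_out = V_mid × R4/(R3+R4) = 1.522 × 33.0/35.20 = 1.43 V.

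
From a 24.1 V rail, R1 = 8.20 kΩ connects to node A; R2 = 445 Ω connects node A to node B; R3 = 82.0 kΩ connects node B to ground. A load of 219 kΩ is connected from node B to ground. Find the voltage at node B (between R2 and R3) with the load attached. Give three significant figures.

V ≈ 21.0 V

At node B, R3 is in parallel with the load: R3‖R_L = 59660 Ω.
Below node A the resistance is R2 + (R3‖R_L) = 60110 Ω, so V_A = 24.1 × 60110/68310 = 21.21 V.
Then V_B = V_A × (R3‖R_L)/(R2 + R3‖R_L) = 21.21 × 59660/60110 = 21.0 V.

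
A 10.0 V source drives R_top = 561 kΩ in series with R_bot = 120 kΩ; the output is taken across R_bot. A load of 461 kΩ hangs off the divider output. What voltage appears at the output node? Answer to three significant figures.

The load sits in parallel with R_bot: R_bot‖R_L = (120 × 461) / (120 + 461) = 95.22 kΩ.
V_out = 10.0 × 95.22 / (561 + 95.22) = 10.0 × 95.22/656.2 = 1.45 V.

V_out ≈ 1.45 V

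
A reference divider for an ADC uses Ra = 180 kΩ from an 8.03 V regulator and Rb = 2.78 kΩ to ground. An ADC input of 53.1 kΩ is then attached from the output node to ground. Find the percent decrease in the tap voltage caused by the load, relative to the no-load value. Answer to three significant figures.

The divider's output (Thévenin) resistance is Ra‖Rb = 2.738 kΩ.
Fractional drop under load = R_th/(R_th + R_L) = 2.738 / (2.738 + 53.1) = 0.04903.
So the output falls by 4.90 %.

4.90 %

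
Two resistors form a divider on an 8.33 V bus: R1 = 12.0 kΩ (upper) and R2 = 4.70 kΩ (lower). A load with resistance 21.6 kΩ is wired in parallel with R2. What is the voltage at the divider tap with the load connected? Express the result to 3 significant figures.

The load sits in parallel with R2: R2‖R_L = (4.70 × 21.6) / (4.70 + 21.6) = 3.860 kΩ.
V_out = 8.33 × 3.860 / (12.0 + 3.860) = 8.33 × 3.860/15.86 = 2.03 V.

V_out ≈ 2.03 V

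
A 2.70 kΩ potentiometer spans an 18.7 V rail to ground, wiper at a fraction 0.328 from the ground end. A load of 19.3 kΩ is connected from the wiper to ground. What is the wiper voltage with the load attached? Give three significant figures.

The wiper splits the pot into (1−α)R = 1814 Ω above and αR = 885.6 Ω below.
Lower section ‖ load = 846.7 Ω.
V_wiper = 18.7 × 846.7/(1814 + 846.7) = 5.95 V.

V ≈ 5.95 V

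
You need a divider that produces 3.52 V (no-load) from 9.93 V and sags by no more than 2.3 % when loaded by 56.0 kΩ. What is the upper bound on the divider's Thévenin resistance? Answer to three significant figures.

R_th ≤ 1.32 kΩ

Loading drop = R_th/(R_th + R_L) ≤ 0.0230, so R_th ≤ R_L · ε/(1−ε) = 56.0 kΩ × 0.0230/0.9770 = 1.32 kΩ.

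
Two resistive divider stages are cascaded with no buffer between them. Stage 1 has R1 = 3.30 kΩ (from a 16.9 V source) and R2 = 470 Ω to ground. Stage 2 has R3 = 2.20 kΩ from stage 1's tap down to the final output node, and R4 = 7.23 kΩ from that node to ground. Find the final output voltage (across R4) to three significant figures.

Stage 2 presents R3+R4 = 9430 Ω as a load on stage 1's tap.
Stage 1's lower leg becomes R2‖(R3+R4) = 447.7 Ω, so V_mid = 16.9 × 447.7/3748 = 2.019 V.
Stage 2 is itself unloaded: V_out = V_mid × R4/(R3+R4) = 2.019 × 7230/9430 = 1.55 V.

V_out ≈ 1.55 V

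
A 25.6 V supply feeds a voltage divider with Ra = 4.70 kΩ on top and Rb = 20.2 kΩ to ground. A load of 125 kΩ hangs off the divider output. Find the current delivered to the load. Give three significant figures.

I_L ≈ 0.161 mA

Rb‖R_L = 17.39 kΩ; V_out = 25.6 × 17.39/22.09 = 20.15 V.
I_L = V_out / R_L = 20.15 / 125 kΩ = 0.161 mA.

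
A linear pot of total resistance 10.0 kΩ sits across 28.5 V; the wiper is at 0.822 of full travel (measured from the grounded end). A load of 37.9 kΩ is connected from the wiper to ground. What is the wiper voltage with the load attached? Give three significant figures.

The wiper splits the pot into (1−α)R = 1.780 kΩ above and αR = 8.220 kΩ below.
Lower section ‖ load = 6.755 kΩ.
V_wiper = 28.5 × 6.755/(1.780 + 6.755) = 22.6 V.

V ≈ 22.6 V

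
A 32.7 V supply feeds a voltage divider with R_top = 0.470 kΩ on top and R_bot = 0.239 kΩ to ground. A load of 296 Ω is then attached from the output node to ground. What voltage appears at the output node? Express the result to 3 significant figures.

V_out ≈ 7.18 V

The load sits in parallel with R_bot: R_bot‖R_L = (239 × 296) / (239 + 296) = 132.2 Ω.
V_out = 32.7 × 132.2 / (470 + 132.2) = 32.7 × 132.2/602.2 = 7.18 V.
(Unloaded it would have been 11.0 V.)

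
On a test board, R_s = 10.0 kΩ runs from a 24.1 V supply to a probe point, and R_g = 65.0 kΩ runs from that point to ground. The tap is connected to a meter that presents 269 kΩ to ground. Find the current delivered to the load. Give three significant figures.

I_L ≈ 0.0752 mA

R_g‖R_L = 52.35 kΩ; V_out = 24.1 × 52.35/62.35 = 20.23 V.
I_L = V_out / R_L = 20.23 / 269 kΩ = 0.0752 mA.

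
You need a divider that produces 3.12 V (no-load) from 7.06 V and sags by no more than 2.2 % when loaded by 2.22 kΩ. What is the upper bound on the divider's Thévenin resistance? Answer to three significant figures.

Loading drop = R_th/(R_th + R_L) ≤ 0.0220, so R_th ≤ R_L · ε/(1−ε) = 2.22 kΩ × 0.0220/0.9780 = 49.9 Ω.
(Any R1, R2 with R2/(R1+R2) = 0.442 and R1‖R2 ≤ 49.9 Ω will meet the spec.)

R_th ≤ 49.9 Ω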